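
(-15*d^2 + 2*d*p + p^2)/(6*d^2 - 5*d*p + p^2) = (5*d + p)/(-2*d + p)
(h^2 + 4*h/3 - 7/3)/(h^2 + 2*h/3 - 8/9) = 3*(3*h^2 + 4*h - 7)/(9*h^2 + 6*h - 8)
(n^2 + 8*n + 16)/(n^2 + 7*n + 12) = (n + 4)/(n + 3)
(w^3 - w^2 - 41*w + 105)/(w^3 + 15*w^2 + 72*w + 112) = (w^2 - 8*w + 15)/(w^2 + 8*w + 16)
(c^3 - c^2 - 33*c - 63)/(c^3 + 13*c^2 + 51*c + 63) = (c - 7)/(c + 7)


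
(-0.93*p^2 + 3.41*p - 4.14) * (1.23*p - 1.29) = -1.1439*p^3 + 5.394*p^2 - 9.4911*p + 5.3406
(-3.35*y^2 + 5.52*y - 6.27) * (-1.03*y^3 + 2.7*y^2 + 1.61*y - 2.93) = 3.4505*y^5 - 14.7306*y^4 + 15.9686*y^3 + 1.7737*y^2 - 26.2683*y + 18.3711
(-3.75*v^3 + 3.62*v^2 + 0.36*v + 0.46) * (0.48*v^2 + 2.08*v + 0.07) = -1.8*v^5 - 6.0624*v^4 + 7.4399*v^3 + 1.223*v^2 + 0.982*v + 0.0322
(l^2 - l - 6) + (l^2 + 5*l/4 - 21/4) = 2*l^2 + l/4 - 45/4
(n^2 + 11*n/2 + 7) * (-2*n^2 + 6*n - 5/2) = -2*n^4 - 5*n^3 + 33*n^2/2 + 113*n/4 - 35/2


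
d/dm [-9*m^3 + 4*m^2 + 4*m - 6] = -27*m^2 + 8*m + 4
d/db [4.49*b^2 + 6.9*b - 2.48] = 8.98*b + 6.9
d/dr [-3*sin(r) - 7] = -3*cos(r)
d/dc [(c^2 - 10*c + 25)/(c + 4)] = (c^2 + 8*c - 65)/(c^2 + 8*c + 16)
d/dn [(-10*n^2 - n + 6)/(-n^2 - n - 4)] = (9*n^2 + 92*n + 10)/(n^4 + 2*n^3 + 9*n^2 + 8*n + 16)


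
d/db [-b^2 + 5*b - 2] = 5 - 2*b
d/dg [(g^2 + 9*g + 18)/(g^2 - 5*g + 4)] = 14*(-g^2 - 2*g + 9)/(g^4 - 10*g^3 + 33*g^2 - 40*g + 16)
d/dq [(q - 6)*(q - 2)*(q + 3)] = 3*q^2 - 10*q - 12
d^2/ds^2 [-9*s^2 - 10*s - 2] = -18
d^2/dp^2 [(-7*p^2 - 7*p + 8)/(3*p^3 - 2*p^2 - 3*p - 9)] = 2*(-63*p^6 - 189*p^5 + 369*p^4 - 1756*p^3 - 876*p^2 + 1170*p - 450)/(27*p^9 - 54*p^8 - 45*p^7 - 143*p^6 + 369*p^5 + 324*p^4 + 378*p^3 - 729*p^2 - 729*p - 729)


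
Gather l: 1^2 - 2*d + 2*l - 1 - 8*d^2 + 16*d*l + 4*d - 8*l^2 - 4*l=-8*d^2 + 2*d - 8*l^2 + l*(16*d - 2)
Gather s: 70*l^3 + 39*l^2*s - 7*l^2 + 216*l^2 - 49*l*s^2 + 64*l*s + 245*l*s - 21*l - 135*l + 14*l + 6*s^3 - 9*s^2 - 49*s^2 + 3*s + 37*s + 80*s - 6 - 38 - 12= 70*l^3 + 209*l^2 - 142*l + 6*s^3 + s^2*(-49*l - 58) + s*(39*l^2 + 309*l + 120) - 56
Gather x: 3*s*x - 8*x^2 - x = -8*x^2 + x*(3*s - 1)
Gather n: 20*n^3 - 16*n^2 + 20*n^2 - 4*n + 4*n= 20*n^3 + 4*n^2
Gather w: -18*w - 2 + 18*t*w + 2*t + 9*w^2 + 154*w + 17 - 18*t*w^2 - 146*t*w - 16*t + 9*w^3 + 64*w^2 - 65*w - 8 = -14*t + 9*w^3 + w^2*(73 - 18*t) + w*(71 - 128*t) + 7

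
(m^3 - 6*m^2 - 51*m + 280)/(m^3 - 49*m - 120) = (m^2 + 2*m - 35)/(m^2 + 8*m + 15)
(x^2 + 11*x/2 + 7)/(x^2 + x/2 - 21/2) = (x + 2)/(x - 3)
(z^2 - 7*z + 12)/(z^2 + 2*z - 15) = (z - 4)/(z + 5)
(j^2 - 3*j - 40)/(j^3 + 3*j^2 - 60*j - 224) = (j + 5)/(j^2 + 11*j + 28)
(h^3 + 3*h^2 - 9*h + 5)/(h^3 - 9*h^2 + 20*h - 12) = (h^2 + 4*h - 5)/(h^2 - 8*h + 12)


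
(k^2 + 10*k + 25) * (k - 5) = k^3 + 5*k^2 - 25*k - 125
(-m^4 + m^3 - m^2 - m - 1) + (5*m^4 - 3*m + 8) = 4*m^4 + m^3 - m^2 - 4*m + 7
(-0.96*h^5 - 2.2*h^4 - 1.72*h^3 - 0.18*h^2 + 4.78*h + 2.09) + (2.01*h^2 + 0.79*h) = -0.96*h^5 - 2.2*h^4 - 1.72*h^3 + 1.83*h^2 + 5.57*h + 2.09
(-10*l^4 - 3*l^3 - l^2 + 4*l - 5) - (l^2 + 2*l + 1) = -10*l^4 - 3*l^3 - 2*l^2 + 2*l - 6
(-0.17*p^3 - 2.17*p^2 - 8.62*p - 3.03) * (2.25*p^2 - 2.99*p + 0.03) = -0.3825*p^5 - 4.3742*p^4 - 12.9118*p^3 + 18.8912*p^2 + 8.8011*p - 0.0909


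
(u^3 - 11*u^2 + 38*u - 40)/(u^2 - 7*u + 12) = (u^2 - 7*u + 10)/(u - 3)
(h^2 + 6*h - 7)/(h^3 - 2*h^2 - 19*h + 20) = (h + 7)/(h^2 - h - 20)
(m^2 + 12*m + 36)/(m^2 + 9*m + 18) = (m + 6)/(m + 3)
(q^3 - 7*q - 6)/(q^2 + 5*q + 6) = (q^2 - 2*q - 3)/(q + 3)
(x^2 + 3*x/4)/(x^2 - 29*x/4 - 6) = x/(x - 8)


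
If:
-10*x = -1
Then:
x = 1/10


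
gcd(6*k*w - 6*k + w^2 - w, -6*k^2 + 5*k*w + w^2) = 6*k + w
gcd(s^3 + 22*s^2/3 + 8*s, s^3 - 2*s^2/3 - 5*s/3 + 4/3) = s + 4/3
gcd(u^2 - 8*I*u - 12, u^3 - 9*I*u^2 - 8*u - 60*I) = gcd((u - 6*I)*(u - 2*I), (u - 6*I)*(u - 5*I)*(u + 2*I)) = u - 6*I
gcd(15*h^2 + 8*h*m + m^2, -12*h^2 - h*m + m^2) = 3*h + m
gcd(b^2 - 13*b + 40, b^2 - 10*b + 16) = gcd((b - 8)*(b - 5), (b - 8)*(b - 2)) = b - 8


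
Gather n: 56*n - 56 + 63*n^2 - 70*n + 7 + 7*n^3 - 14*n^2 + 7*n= 7*n^3 + 49*n^2 - 7*n - 49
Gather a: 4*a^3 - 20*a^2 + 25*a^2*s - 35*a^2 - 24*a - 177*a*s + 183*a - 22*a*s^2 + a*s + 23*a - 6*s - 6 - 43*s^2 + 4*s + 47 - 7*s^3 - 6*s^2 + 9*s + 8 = 4*a^3 + a^2*(25*s - 55) + a*(-22*s^2 - 176*s + 182) - 7*s^3 - 49*s^2 + 7*s + 49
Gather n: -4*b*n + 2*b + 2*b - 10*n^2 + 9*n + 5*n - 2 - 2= 4*b - 10*n^2 + n*(14 - 4*b) - 4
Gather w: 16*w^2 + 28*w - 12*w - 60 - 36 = 16*w^2 + 16*w - 96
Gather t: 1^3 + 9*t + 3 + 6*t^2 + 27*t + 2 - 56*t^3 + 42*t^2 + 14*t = -56*t^3 + 48*t^2 + 50*t + 6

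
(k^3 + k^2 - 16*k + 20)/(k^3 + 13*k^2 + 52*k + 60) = (k^2 - 4*k + 4)/(k^2 + 8*k + 12)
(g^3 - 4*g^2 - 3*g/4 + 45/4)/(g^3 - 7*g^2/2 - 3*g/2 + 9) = (g - 5/2)/(g - 2)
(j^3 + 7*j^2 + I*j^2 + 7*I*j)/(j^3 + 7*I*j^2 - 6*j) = (j + 7)/(j + 6*I)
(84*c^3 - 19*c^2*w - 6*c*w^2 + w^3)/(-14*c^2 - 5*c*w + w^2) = (-12*c^2 + c*w + w^2)/(2*c + w)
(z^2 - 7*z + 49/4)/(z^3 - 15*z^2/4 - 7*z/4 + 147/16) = 4*(2*z - 7)/(8*z^2 - 2*z - 21)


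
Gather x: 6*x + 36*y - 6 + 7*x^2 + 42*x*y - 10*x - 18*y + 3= 7*x^2 + x*(42*y - 4) + 18*y - 3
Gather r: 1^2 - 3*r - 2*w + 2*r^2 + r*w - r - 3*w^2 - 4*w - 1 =2*r^2 + r*(w - 4) - 3*w^2 - 6*w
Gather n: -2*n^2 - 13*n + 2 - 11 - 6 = -2*n^2 - 13*n - 15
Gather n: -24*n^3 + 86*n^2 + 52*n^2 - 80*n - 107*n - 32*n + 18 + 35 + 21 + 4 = -24*n^3 + 138*n^2 - 219*n + 78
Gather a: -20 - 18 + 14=-24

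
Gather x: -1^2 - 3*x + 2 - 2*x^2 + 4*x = -2*x^2 + x + 1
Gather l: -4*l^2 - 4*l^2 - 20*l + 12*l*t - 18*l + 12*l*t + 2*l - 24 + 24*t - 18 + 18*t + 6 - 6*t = -8*l^2 + l*(24*t - 36) + 36*t - 36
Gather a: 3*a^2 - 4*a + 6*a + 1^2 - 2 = 3*a^2 + 2*a - 1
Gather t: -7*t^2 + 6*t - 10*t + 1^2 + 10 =-7*t^2 - 4*t + 11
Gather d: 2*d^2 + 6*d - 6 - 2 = 2*d^2 + 6*d - 8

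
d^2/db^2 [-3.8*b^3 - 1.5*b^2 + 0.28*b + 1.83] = -22.8*b - 3.0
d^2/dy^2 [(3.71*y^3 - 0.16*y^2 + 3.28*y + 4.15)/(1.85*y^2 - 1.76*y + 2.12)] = (-1.4210854715202e-14*y^5 - 4.26325641456066e-14*y^4 + 15.292632*y^3 + 5.928858*y^2 - 58.214016*y + 16.195944)/(6.331625*y^6 - 18.0708*y^5 + 38.95878*y^4 - 46.868096*y^3 + 44.644656*y^2 - 23.730432*y + 9.528128)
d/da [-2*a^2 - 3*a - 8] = -4*a - 3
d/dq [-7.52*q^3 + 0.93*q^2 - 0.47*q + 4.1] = -22.56*q^2 + 1.86*q - 0.47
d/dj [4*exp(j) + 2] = 4*exp(j)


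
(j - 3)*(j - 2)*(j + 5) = j^3 - 19*j + 30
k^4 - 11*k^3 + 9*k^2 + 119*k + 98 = (k - 7)^2*(k + 1)*(k + 2)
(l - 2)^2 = l^2 - 4*l + 4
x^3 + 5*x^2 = x^2*(x + 5)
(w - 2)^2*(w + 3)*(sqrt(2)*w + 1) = sqrt(2)*w^4 - sqrt(2)*w^3 + w^3 - 8*sqrt(2)*w^2 - w^2 - 8*w + 12*sqrt(2)*w + 12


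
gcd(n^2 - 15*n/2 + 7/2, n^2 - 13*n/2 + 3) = n - 1/2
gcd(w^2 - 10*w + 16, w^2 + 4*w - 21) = 1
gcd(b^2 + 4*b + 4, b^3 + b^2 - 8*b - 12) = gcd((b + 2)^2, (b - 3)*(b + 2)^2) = b^2 + 4*b + 4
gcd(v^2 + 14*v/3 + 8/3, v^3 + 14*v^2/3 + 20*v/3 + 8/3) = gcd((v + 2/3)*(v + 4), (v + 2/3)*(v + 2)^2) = v + 2/3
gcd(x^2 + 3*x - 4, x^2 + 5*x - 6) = x - 1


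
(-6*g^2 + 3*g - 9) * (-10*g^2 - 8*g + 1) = 60*g^4 + 18*g^3 + 60*g^2 + 75*g - 9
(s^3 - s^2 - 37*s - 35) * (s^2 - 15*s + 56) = s^5 - 16*s^4 + 34*s^3 + 464*s^2 - 1547*s - 1960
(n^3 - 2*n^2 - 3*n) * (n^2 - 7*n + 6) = n^5 - 9*n^4 + 17*n^3 + 9*n^2 - 18*n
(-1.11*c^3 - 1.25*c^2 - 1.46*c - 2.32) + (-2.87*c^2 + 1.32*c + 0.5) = -1.11*c^3 - 4.12*c^2 - 0.14*c - 1.82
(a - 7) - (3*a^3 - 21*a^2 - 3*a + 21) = -3*a^3 + 21*a^2 + 4*a - 28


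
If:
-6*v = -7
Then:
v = 7/6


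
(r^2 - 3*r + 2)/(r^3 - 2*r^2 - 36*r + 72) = (r - 1)/(r^2 - 36)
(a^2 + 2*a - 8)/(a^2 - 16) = (a - 2)/(a - 4)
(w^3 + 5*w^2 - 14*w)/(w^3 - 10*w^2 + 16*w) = (w + 7)/(w - 8)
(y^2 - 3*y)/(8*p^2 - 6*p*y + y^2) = y*(y - 3)/(8*p^2 - 6*p*y + y^2)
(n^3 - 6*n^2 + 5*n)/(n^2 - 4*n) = (n^2 - 6*n + 5)/(n - 4)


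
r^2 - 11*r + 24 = (r - 8)*(r - 3)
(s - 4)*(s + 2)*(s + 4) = s^3 + 2*s^2 - 16*s - 32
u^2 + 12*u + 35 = (u + 5)*(u + 7)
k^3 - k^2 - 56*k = k*(k - 8)*(k + 7)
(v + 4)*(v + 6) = v^2 + 10*v + 24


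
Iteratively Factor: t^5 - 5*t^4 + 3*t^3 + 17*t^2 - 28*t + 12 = (t + 2)*(t^4 - 7*t^3 + 17*t^2 - 17*t + 6) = (t - 3)*(t + 2)*(t^3 - 4*t^2 + 5*t - 2) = (t - 3)*(t - 1)*(t + 2)*(t^2 - 3*t + 2) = (t - 3)*(t - 2)*(t - 1)*(t + 2)*(t - 1)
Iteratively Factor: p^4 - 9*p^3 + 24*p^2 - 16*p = (p - 4)*(p^3 - 5*p^2 + 4*p) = (p - 4)*(p - 1)*(p^2 - 4*p) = (p - 4)^2*(p - 1)*(p)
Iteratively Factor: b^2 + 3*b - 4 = (b - 1)*(b + 4)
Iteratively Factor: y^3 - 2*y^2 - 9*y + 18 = (y - 2)*(y^2 - 9) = (y - 2)*(y + 3)*(y - 3)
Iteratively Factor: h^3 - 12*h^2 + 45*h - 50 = (h - 2)*(h^2 - 10*h + 25) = (h - 5)*(h - 2)*(h - 5)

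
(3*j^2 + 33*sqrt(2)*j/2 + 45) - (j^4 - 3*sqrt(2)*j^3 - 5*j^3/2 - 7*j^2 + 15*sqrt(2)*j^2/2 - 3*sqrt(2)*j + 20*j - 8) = -j^4 + 5*j^3/2 + 3*sqrt(2)*j^3 - 15*sqrt(2)*j^2/2 + 10*j^2 - 20*j + 39*sqrt(2)*j/2 + 53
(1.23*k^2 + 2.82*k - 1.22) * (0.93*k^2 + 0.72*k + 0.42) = 1.1439*k^4 + 3.5082*k^3 + 1.4124*k^2 + 0.306*k - 0.5124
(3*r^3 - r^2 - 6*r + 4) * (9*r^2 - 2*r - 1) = 27*r^5 - 15*r^4 - 55*r^3 + 49*r^2 - 2*r - 4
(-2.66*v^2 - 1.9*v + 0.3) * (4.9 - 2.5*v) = 6.65*v^3 - 8.284*v^2 - 10.06*v + 1.47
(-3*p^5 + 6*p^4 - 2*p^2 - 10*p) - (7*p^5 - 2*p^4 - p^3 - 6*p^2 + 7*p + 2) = -10*p^5 + 8*p^4 + p^3 + 4*p^2 - 17*p - 2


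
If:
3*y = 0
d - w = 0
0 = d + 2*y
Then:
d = 0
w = 0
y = 0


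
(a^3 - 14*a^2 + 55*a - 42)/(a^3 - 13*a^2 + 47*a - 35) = (a - 6)/(a - 5)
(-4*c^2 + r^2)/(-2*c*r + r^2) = (2*c + r)/r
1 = 1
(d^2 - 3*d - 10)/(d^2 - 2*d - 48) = (-d^2 + 3*d + 10)/(-d^2 + 2*d + 48)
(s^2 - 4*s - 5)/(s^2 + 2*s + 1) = (s - 5)/(s + 1)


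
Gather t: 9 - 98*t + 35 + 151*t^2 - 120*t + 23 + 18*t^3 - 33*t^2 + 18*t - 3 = 18*t^3 + 118*t^2 - 200*t + 64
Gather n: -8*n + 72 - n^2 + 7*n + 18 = -n^2 - n + 90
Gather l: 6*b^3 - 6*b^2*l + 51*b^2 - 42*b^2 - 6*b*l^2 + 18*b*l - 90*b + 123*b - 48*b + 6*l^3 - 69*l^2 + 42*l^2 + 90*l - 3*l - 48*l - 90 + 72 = 6*b^3 + 9*b^2 - 15*b + 6*l^3 + l^2*(-6*b - 27) + l*(-6*b^2 + 18*b + 39) - 18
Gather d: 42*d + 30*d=72*d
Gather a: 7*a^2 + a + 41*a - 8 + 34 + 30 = 7*a^2 + 42*a + 56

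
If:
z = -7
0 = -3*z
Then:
No Solution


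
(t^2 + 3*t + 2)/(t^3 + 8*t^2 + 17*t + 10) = 1/(t + 5)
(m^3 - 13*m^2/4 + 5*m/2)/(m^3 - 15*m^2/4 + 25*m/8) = 2*(m - 2)/(2*m - 5)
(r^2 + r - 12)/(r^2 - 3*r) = (r + 4)/r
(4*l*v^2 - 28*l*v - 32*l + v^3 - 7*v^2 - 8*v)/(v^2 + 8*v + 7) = (4*l*v - 32*l + v^2 - 8*v)/(v + 7)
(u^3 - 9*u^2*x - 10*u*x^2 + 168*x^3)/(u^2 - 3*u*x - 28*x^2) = u - 6*x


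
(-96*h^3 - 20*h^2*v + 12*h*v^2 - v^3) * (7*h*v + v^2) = -672*h^4*v - 236*h^3*v^2 + 64*h^2*v^3 + 5*h*v^4 - v^5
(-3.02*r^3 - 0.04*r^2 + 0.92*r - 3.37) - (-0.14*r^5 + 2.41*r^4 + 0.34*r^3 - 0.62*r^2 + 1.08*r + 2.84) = 0.14*r^5 - 2.41*r^4 - 3.36*r^3 + 0.58*r^2 - 0.16*r - 6.21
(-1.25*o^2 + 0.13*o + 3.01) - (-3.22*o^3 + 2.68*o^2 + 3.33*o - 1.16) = 3.22*o^3 - 3.93*o^2 - 3.2*o + 4.17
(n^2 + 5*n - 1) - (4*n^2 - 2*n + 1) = -3*n^2 + 7*n - 2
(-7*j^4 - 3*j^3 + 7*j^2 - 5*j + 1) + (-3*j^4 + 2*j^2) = -10*j^4 - 3*j^3 + 9*j^2 - 5*j + 1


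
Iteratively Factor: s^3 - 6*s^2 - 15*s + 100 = (s - 5)*(s^2 - s - 20) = (s - 5)*(s + 4)*(s - 5)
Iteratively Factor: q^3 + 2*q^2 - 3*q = (q - 1)*(q^2 + 3*q) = (q - 1)*(q + 3)*(q)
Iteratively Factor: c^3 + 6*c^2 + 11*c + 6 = (c + 2)*(c^2 + 4*c + 3) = (c + 1)*(c + 2)*(c + 3)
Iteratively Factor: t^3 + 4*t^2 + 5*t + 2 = (t + 2)*(t^2 + 2*t + 1) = (t + 1)*(t + 2)*(t + 1)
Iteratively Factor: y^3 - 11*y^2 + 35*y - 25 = (y - 5)*(y^2 - 6*y + 5) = (y - 5)*(y - 1)*(y - 5)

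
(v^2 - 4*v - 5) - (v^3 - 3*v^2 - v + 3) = -v^3 + 4*v^2 - 3*v - 8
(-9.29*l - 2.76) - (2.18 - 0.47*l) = -8.82*l - 4.94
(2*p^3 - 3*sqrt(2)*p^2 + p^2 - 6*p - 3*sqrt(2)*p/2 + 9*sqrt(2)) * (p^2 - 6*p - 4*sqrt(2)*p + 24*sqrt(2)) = 2*p^5 - 11*sqrt(2)*p^4 - 11*p^4 + 12*p^3 + 121*sqrt(2)*p^3/2 - 96*p^2 + 66*sqrt(2)*p^2 - 198*sqrt(2)*p - 144*p + 432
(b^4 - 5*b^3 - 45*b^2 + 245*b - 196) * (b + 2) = b^5 - 3*b^4 - 55*b^3 + 155*b^2 + 294*b - 392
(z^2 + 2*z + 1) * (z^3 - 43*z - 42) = z^5 + 2*z^4 - 42*z^3 - 128*z^2 - 127*z - 42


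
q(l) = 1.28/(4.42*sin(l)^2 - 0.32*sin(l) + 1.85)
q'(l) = 1.28*(-8.84*sin(l)*cos(l) + 0.32*cos(l))/(4.42*sin(l)^2 - 0.32*sin(l) + 1.85)^2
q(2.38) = 0.34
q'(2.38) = 0.38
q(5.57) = 0.32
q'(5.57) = 0.38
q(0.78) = 0.34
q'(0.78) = -0.37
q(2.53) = 0.41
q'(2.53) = 0.51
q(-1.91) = 0.21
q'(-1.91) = -0.10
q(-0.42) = 0.47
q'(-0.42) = 0.62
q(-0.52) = 0.41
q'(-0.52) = 0.54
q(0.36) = 0.56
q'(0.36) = -0.64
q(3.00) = 0.68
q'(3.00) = 0.33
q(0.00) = 0.69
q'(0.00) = 0.12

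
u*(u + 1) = u^2 + u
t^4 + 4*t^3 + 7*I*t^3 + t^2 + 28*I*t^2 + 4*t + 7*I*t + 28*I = (t + 4)*(t - I)*(t + I)*(t + 7*I)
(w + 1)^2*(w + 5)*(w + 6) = w^4 + 13*w^3 + 53*w^2 + 71*w + 30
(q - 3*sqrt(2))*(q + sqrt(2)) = q^2 - 2*sqrt(2)*q - 6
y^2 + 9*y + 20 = (y + 4)*(y + 5)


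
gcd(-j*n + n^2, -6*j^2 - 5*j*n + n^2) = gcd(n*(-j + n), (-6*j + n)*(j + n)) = 1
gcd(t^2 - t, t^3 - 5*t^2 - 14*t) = t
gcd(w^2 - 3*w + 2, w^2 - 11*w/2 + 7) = w - 2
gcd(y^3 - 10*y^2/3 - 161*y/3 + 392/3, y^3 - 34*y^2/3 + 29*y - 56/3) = y^2 - 31*y/3 + 56/3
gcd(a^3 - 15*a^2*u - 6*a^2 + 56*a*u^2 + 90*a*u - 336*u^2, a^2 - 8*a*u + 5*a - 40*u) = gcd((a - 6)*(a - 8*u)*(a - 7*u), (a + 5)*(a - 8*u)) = -a + 8*u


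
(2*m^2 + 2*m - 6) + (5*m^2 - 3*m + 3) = 7*m^2 - m - 3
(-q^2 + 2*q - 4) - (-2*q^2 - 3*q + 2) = q^2 + 5*q - 6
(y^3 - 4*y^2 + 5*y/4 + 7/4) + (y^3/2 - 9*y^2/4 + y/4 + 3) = 3*y^3/2 - 25*y^2/4 + 3*y/2 + 19/4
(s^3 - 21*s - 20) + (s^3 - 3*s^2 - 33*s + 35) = 2*s^3 - 3*s^2 - 54*s + 15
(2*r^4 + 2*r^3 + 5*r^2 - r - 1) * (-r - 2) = -2*r^5 - 6*r^4 - 9*r^3 - 9*r^2 + 3*r + 2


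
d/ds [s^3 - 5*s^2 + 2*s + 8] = 3*s^2 - 10*s + 2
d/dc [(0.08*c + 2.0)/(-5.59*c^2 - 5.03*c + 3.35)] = (0.4472*c^2 + 22.36*c + 10.328)/(31.2481*c^4 + 56.2354*c^3 - 12.1521*c^2 - 33.701*c + 11.2225)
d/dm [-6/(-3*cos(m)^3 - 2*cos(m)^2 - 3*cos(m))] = 6*(9*sin(m) + 3*sin(m)/cos(m)^2 + 4*tan(m))/(-3*sin(m)^2 + 2*cos(m) + 6)^2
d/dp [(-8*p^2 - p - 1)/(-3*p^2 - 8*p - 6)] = (61*p^2 + 90*p - 2)/(9*p^4 + 48*p^3 + 100*p^2 + 96*p + 36)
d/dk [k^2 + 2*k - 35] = 2*k + 2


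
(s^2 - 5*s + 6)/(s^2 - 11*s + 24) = (s - 2)/(s - 8)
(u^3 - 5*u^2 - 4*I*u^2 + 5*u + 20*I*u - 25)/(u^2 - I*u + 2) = (u^2 - 5*u*(1 + I) + 25*I)/(u - 2*I)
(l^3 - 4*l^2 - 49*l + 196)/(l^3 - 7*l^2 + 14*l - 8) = (l^2 - 49)/(l^2 - 3*l + 2)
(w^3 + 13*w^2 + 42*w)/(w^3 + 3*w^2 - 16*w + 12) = w*(w + 7)/(w^2 - 3*w + 2)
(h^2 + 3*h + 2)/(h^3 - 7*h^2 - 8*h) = (h + 2)/(h*(h - 8))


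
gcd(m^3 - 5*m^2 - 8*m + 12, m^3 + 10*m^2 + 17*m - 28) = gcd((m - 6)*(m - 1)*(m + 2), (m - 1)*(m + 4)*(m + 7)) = m - 1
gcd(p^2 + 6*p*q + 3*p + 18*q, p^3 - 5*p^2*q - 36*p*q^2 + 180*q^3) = p + 6*q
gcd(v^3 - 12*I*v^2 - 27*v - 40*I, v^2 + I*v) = v + I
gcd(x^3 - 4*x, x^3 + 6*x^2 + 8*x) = x^2 + 2*x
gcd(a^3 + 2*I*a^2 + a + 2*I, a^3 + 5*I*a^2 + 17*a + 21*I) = a + I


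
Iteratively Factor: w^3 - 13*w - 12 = (w + 3)*(w^2 - 3*w - 4) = (w + 1)*(w + 3)*(w - 4)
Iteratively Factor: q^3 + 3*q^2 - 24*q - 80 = (q + 4)*(q^2 - q - 20) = (q + 4)^2*(q - 5)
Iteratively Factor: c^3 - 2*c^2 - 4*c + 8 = (c - 2)*(c^2 - 4) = (c - 2)*(c + 2)*(c - 2)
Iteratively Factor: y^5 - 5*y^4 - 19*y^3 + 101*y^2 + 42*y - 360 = (y - 3)*(y^4 - 2*y^3 - 25*y^2 + 26*y + 120) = (y - 5)*(y - 3)*(y^3 + 3*y^2 - 10*y - 24) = (y - 5)*(y - 3)*(y + 2)*(y^2 + y - 12) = (y - 5)*(y - 3)*(y + 2)*(y + 4)*(y - 3)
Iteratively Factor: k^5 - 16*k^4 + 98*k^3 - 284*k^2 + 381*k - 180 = (k - 3)*(k^4 - 13*k^3 + 59*k^2 - 107*k + 60) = (k - 4)*(k - 3)*(k^3 - 9*k^2 + 23*k - 15) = (k - 4)*(k - 3)*(k - 1)*(k^2 - 8*k + 15) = (k - 4)*(k - 3)^2*(k - 1)*(k - 5)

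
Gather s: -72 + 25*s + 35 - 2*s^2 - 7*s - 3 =-2*s^2 + 18*s - 40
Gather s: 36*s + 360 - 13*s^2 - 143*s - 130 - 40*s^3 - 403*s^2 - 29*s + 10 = -40*s^3 - 416*s^2 - 136*s + 240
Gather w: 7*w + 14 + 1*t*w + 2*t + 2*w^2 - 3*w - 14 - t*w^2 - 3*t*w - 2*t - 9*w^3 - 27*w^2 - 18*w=-9*w^3 + w^2*(-t - 25) + w*(-2*t - 14)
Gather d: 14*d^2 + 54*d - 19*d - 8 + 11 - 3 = 14*d^2 + 35*d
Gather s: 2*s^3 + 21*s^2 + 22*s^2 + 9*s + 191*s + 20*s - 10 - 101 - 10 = 2*s^3 + 43*s^2 + 220*s - 121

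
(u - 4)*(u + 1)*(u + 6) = u^3 + 3*u^2 - 22*u - 24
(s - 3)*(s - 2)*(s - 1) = s^3 - 6*s^2 + 11*s - 6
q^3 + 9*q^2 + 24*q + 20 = (q + 2)^2*(q + 5)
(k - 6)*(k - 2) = k^2 - 8*k + 12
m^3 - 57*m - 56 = (m - 8)*(m + 1)*(m + 7)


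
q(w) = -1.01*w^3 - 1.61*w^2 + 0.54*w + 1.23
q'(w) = -3.03*w^2 - 3.22*w + 0.54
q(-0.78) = 0.31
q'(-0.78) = 1.21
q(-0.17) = 1.10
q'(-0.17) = 1.00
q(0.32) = 1.20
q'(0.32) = -0.80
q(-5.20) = 96.90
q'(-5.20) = -64.65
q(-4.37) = 52.41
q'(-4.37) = -43.25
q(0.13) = 1.27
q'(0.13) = 0.07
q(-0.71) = 0.40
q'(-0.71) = 1.30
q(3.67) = -68.40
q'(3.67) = -52.09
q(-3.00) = 12.39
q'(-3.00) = -17.07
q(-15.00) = 3039.63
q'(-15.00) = -632.91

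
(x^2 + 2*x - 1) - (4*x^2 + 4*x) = -3*x^2 - 2*x - 1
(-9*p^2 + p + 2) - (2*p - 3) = -9*p^2 - p + 5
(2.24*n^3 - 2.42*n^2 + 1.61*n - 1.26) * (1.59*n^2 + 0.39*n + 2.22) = 3.5616*n^5 - 2.9742*n^4 + 6.5889*n^3 - 6.7479*n^2 + 3.0828*n - 2.7972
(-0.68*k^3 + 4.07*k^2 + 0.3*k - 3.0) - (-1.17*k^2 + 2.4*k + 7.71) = -0.68*k^3 + 5.24*k^2 - 2.1*k - 10.71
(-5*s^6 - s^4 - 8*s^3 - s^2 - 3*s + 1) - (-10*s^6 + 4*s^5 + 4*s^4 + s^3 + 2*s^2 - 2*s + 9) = 5*s^6 - 4*s^5 - 5*s^4 - 9*s^3 - 3*s^2 - s - 8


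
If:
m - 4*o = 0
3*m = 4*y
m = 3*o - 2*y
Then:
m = 0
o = 0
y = 0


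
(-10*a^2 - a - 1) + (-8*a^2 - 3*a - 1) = -18*a^2 - 4*a - 2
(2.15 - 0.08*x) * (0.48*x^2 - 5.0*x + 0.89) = -0.0384*x^3 + 1.432*x^2 - 10.8212*x + 1.9135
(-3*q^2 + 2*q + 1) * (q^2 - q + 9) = -3*q^4 + 5*q^3 - 28*q^2 + 17*q + 9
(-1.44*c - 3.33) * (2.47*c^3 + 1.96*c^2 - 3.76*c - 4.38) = -3.5568*c^4 - 11.0475*c^3 - 1.1124*c^2 + 18.828*c + 14.5854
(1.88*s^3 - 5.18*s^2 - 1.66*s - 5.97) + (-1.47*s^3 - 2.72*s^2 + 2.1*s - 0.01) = 0.41*s^3 - 7.9*s^2 + 0.44*s - 5.98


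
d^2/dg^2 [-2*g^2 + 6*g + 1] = -4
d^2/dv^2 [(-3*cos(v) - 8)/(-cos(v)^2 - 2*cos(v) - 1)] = (67*cos(v)/4 - 10*cos(2*v) - 3*cos(3*v)/4 + 26)/(cos(v) + 1)^4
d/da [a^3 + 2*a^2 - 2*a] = 3*a^2 + 4*a - 2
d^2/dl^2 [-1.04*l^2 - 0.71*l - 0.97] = -2.08000000000000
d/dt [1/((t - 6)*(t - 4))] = 2*(5 - t)/(t^4 - 20*t^3 + 148*t^2 - 480*t + 576)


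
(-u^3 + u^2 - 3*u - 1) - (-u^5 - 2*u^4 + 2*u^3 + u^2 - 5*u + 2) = u^5 + 2*u^4 - 3*u^3 + 2*u - 3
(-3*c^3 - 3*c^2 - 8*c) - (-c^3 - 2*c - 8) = -2*c^3 - 3*c^2 - 6*c + 8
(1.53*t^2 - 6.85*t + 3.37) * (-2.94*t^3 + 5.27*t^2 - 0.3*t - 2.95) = -4.4982*t^5 + 28.2021*t^4 - 46.4663*t^3 + 15.3014*t^2 + 19.1965*t - 9.9415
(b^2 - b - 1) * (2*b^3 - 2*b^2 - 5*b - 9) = 2*b^5 - 4*b^4 - 5*b^3 - 2*b^2 + 14*b + 9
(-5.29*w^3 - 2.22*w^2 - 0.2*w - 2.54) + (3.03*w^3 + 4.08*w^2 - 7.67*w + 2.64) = -2.26*w^3 + 1.86*w^2 - 7.87*w + 0.1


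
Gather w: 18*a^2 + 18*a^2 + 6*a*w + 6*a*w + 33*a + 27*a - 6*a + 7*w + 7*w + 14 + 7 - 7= 36*a^2 + 54*a + w*(12*a + 14) + 14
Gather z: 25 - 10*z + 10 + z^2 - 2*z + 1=z^2 - 12*z + 36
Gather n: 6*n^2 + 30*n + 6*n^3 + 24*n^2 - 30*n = 6*n^3 + 30*n^2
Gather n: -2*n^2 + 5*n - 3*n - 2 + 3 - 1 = -2*n^2 + 2*n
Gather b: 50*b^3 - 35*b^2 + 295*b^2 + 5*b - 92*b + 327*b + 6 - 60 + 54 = 50*b^3 + 260*b^2 + 240*b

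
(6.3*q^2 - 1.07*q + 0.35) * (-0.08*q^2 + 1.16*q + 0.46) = -0.504*q^4 + 7.3936*q^3 + 1.6288*q^2 - 0.0862000000000001*q + 0.161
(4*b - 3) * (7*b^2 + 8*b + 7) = 28*b^3 + 11*b^2 + 4*b - 21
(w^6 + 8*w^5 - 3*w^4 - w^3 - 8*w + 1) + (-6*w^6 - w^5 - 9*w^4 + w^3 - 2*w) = -5*w^6 + 7*w^5 - 12*w^4 - 10*w + 1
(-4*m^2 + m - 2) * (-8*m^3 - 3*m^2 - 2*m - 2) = 32*m^5 + 4*m^4 + 21*m^3 + 12*m^2 + 2*m + 4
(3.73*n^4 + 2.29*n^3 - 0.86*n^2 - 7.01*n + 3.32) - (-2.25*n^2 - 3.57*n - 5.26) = 3.73*n^4 + 2.29*n^3 + 1.39*n^2 - 3.44*n + 8.58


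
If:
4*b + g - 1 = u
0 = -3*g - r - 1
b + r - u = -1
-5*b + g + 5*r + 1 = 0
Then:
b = 15/11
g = -17/22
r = 29/22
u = 81/22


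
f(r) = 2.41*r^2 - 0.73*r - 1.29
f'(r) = 4.82*r - 0.73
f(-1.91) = 8.90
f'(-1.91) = -9.94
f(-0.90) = 1.32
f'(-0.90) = -5.07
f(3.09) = 19.47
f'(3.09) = 14.16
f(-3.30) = 27.36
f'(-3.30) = -16.64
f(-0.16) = -1.11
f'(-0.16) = -1.50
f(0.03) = -1.31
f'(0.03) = -0.59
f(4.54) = 45.07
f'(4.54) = 21.15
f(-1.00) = 1.85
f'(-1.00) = -5.55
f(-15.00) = 551.91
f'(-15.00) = -73.03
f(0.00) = -1.29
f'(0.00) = -0.73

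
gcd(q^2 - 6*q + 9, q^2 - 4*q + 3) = q - 3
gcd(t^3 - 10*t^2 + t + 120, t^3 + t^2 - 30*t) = t - 5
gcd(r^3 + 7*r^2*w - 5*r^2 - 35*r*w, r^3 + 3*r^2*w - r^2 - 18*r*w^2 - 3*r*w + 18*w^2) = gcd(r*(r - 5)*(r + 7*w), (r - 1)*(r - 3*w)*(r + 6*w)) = 1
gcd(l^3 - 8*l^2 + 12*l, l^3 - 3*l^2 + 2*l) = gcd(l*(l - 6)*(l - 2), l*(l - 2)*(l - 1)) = l^2 - 2*l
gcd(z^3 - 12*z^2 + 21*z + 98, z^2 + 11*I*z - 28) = 1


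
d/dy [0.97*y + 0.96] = 0.970000000000000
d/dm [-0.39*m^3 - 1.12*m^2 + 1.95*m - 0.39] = -1.17*m^2 - 2.24*m + 1.95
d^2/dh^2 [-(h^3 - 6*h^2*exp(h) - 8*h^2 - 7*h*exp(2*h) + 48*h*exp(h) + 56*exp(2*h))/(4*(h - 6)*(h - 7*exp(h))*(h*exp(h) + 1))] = (-h^6*exp(2*h) + 20*h^5*exp(2*h) + h^5*exp(h) - 127*h^4*exp(2*h) - 16*h^4*exp(h) - 2*h^3*exp(3*h) + 252*h^3*exp(2*h) + 57*h^3*exp(h) + 48*h^2*exp(3*h) + 48*h^2*exp(2*h) + 200*h^2*exp(h) - 288*h*exp(3*h) + 276*h*exp(2*h) - 1000*h*exp(h) + 576*exp(3*h) - 1176*exp(2*h) - 260*exp(h) + 24)/(4*(h^6*exp(3*h) - 18*h^5*exp(3*h) + 3*h^5*exp(2*h) + 108*h^4*exp(3*h) - 54*h^4*exp(2*h) + 3*h^4*exp(h) - 216*h^3*exp(3*h) + 324*h^3*exp(2*h) - 54*h^3*exp(h) + h^3 - 648*h^2*exp(2*h) + 324*h^2*exp(h) - 18*h^2 - 648*h*exp(h) + 108*h - 216))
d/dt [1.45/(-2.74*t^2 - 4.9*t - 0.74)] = (7.946*t + 7.105)/(2.74*t^2 + 4.9*t + 0.74)^2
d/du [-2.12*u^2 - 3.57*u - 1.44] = -4.24*u - 3.57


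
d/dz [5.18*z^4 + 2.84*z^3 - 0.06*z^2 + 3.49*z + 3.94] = 20.72*z^3 + 8.52*z^2 - 0.12*z + 3.49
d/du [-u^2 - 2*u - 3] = -2*u - 2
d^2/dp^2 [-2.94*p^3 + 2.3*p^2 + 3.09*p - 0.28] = 4.6 - 17.64*p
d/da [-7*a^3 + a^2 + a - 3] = -21*a^2 + 2*a + 1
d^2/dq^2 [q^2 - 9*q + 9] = 2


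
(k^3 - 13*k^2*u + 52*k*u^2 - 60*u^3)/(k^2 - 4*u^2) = (k^2 - 11*k*u + 30*u^2)/(k + 2*u)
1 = 1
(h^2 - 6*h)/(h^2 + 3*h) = (h - 6)/(h + 3)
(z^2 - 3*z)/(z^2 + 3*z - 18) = z/(z + 6)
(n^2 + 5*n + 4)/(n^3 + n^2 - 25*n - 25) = (n + 4)/(n^2 - 25)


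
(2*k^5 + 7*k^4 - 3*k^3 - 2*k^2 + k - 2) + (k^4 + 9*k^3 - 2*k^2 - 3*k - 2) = 2*k^5 + 8*k^4 + 6*k^3 - 4*k^2 - 2*k - 4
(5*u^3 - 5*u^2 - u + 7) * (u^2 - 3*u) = 5*u^5 - 20*u^4 + 14*u^3 + 10*u^2 - 21*u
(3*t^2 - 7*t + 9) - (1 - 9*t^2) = 12*t^2 - 7*t + 8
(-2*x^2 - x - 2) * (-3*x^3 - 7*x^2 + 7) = 6*x^5 + 17*x^4 + 13*x^3 - 7*x - 14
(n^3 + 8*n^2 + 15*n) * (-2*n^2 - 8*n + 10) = -2*n^5 - 24*n^4 - 84*n^3 - 40*n^2 + 150*n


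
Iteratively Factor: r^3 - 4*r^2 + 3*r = (r - 3)*(r^2 - r) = (r - 3)*(r - 1)*(r)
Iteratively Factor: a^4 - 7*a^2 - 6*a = (a - 3)*(a^3 + 3*a^2 + 2*a) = a*(a - 3)*(a^2 + 3*a + 2) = a*(a - 3)*(a + 2)*(a + 1)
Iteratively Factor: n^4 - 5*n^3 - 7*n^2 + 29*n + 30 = (n - 3)*(n^3 - 2*n^2 - 13*n - 10) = (n - 3)*(n + 1)*(n^2 - 3*n - 10) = (n - 5)*(n - 3)*(n + 1)*(n + 2)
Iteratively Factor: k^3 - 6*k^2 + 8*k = (k - 2)*(k^2 - 4*k) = (k - 4)*(k - 2)*(k)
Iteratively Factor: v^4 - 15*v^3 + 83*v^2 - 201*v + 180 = (v - 5)*(v^3 - 10*v^2 + 33*v - 36) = (v - 5)*(v - 3)*(v^2 - 7*v + 12) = (v - 5)*(v - 4)*(v - 3)*(v - 3)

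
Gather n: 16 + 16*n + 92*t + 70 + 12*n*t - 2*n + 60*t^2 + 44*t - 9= n*(12*t + 14) + 60*t^2 + 136*t + 77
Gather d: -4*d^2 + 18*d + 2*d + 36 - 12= -4*d^2 + 20*d + 24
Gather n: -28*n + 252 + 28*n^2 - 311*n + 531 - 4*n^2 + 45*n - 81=24*n^2 - 294*n + 702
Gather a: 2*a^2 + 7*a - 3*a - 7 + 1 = 2*a^2 + 4*a - 6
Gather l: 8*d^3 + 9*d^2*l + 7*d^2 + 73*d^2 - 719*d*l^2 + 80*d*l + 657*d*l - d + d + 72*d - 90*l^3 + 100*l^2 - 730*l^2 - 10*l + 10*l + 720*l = 8*d^3 + 80*d^2 + 72*d - 90*l^3 + l^2*(-719*d - 630) + l*(9*d^2 + 737*d + 720)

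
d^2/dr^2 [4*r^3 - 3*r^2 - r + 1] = 24*r - 6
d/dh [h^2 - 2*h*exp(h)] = -2*h*exp(h) + 2*h - 2*exp(h)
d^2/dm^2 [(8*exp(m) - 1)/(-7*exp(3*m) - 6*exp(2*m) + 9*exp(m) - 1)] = (-1568*exp(6*m) - 567*exp(5*m) - 1842*exp(4*m) + 314*exp(3*m) + 63*exp(2*m) - 15*exp(m) + 1)*exp(m)/(343*exp(9*m) + 882*exp(8*m) - 567*exp(7*m) - 1905*exp(6*m) + 981*exp(5*m) + 1188*exp(4*m) - 1032*exp(3*m) + 261*exp(2*m) - 27*exp(m) + 1)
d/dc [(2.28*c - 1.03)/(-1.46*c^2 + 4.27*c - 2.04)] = (3.3288*c^2 - 3.0076*c - 0.2531)/(2.1316*c^4 - 12.4684*c^3 + 24.1897*c^2 - 17.4216*c + 4.1616)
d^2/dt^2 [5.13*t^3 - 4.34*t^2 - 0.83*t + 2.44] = 30.78*t - 8.68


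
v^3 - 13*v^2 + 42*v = v*(v - 7)*(v - 6)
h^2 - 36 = (h - 6)*(h + 6)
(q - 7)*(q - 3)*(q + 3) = q^3 - 7*q^2 - 9*q + 63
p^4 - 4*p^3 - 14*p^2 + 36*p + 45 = (p - 5)*(p - 3)*(p + 1)*(p + 3)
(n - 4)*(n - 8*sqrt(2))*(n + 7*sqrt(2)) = n^3 - 4*n^2 - sqrt(2)*n^2 - 112*n + 4*sqrt(2)*n + 448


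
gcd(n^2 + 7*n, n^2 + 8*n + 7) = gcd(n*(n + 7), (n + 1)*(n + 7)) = n + 7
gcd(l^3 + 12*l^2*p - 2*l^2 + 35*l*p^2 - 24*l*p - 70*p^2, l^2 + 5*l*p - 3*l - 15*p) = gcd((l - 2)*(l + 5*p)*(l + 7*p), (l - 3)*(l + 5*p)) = l + 5*p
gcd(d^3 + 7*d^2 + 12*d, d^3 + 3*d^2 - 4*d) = d^2 + 4*d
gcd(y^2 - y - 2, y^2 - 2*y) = y - 2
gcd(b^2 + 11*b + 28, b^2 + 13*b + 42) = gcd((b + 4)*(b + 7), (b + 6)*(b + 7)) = b + 7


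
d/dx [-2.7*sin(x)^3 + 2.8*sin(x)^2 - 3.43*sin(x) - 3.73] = (-8.1*sin(x)^2 + 5.6*sin(x) - 3.43)*cos(x)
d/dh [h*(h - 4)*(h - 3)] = 3*h^2 - 14*h + 12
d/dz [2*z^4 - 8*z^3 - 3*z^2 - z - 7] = 8*z^3 - 24*z^2 - 6*z - 1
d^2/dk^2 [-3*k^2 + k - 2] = -6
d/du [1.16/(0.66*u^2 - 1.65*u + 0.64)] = (1.914 - 1.5312*u)/(0.66*u^2 - 1.65*u + 0.64)^2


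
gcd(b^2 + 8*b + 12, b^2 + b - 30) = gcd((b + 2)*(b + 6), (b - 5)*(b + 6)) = b + 6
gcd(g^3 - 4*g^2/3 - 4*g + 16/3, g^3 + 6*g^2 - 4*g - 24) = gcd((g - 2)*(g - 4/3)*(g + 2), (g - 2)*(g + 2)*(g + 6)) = g^2 - 4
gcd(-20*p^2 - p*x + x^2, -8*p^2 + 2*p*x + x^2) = 4*p + x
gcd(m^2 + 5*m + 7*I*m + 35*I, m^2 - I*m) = 1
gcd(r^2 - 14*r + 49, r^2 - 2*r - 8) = 1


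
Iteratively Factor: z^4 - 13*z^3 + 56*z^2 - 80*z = (z - 5)*(z^3 - 8*z^2 + 16*z) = (z - 5)*(z - 4)*(z^2 - 4*z) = (z - 5)*(z - 4)^2*(z)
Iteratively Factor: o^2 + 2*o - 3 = (o - 1)*(o + 3)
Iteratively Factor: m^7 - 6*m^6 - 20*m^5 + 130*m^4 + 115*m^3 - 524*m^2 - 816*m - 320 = (m - 4)*(m^6 - 2*m^5 - 28*m^4 + 18*m^3 + 187*m^2 + 224*m + 80) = (m - 4)*(m + 1)*(m^5 - 3*m^4 - 25*m^3 + 43*m^2 + 144*m + 80) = (m - 4)*(m + 1)^2*(m^4 - 4*m^3 - 21*m^2 + 64*m + 80) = (m - 4)*(m + 1)^3*(m^3 - 5*m^2 - 16*m + 80) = (m - 4)*(m + 1)^3*(m + 4)*(m^2 - 9*m + 20) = (m - 4)^2*(m + 1)^3*(m + 4)*(m - 5)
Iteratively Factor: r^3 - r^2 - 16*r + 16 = (r + 4)*(r^2 - 5*r + 4) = (r - 4)*(r + 4)*(r - 1)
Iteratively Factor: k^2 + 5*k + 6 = (k + 2)*(k + 3)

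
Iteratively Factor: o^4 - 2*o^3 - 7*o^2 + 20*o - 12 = (o - 2)*(o^3 - 7*o + 6) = (o - 2)^2*(o^2 + 2*o - 3) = (o - 2)^2*(o + 3)*(o - 1)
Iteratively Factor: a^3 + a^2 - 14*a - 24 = (a - 4)*(a^2 + 5*a + 6) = (a - 4)*(a + 2)*(a + 3)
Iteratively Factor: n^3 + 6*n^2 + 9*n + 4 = (n + 1)*(n^2 + 5*n + 4) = (n + 1)*(n + 4)*(n + 1)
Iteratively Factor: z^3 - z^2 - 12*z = (z - 4)*(z^2 + 3*z) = z*(z - 4)*(z + 3)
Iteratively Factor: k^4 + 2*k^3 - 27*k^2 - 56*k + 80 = (k - 5)*(k^3 + 7*k^2 + 8*k - 16) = (k - 5)*(k + 4)*(k^2 + 3*k - 4) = (k - 5)*(k - 1)*(k + 4)*(k + 4)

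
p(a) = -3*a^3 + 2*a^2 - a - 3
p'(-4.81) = -228.46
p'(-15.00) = -2086.00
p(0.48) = -3.35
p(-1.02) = 3.28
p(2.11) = -24.39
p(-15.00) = 10587.00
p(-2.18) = 39.77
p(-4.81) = 381.94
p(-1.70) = 19.22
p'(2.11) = -32.63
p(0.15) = -3.12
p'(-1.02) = -14.44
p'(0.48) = -1.15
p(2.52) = -40.83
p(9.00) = -2037.00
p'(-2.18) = -52.49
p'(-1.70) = -33.81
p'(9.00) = -694.00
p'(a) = -9*a^2 + 4*a - 1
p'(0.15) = -0.60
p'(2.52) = -48.07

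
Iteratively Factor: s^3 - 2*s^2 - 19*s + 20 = (s + 4)*(s^2 - 6*s + 5) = (s - 1)*(s + 4)*(s - 5)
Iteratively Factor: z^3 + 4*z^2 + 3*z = (z)*(z^2 + 4*z + 3) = z*(z + 3)*(z + 1)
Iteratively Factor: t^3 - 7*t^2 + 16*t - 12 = (t - 2)*(t^2 - 5*t + 6) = (t - 3)*(t - 2)*(t - 2)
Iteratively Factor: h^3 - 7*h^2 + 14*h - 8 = (h - 4)*(h^2 - 3*h + 2) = (h - 4)*(h - 1)*(h - 2)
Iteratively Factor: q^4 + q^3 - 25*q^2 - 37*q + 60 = (q - 1)*(q^3 + 2*q^2 - 23*q - 60) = (q - 5)*(q - 1)*(q^2 + 7*q + 12) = (q - 5)*(q - 1)*(q + 4)*(q + 3)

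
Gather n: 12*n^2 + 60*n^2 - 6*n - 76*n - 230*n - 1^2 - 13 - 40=72*n^2 - 312*n - 54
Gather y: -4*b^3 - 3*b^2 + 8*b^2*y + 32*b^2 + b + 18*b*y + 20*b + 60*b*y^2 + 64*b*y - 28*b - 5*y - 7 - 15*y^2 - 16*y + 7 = -4*b^3 + 29*b^2 - 7*b + y^2*(60*b - 15) + y*(8*b^2 + 82*b - 21)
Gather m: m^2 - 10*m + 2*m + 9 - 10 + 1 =m^2 - 8*m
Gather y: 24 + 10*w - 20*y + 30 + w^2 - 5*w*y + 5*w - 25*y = w^2 + 15*w + y*(-5*w - 45) + 54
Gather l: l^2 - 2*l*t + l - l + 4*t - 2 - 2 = l^2 - 2*l*t + 4*t - 4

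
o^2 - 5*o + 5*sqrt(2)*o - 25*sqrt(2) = (o - 5)*(o + 5*sqrt(2))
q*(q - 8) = q^2 - 8*q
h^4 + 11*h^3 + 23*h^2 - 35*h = h*(h - 1)*(h + 5)*(h + 7)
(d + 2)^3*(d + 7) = d^4 + 13*d^3 + 54*d^2 + 92*d + 56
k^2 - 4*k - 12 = (k - 6)*(k + 2)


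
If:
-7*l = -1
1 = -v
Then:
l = 1/7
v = -1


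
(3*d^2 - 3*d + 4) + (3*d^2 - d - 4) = 6*d^2 - 4*d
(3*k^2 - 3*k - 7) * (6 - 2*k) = -6*k^3 + 24*k^2 - 4*k - 42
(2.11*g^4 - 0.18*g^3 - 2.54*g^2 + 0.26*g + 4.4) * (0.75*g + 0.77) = 1.5825*g^5 + 1.4897*g^4 - 2.0436*g^3 - 1.7608*g^2 + 3.5002*g + 3.388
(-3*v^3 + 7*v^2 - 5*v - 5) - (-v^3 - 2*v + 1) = -2*v^3 + 7*v^2 - 3*v - 6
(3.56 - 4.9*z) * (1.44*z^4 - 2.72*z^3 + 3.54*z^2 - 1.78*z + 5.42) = -7.056*z^5 + 18.4544*z^4 - 27.0292*z^3 + 21.3244*z^2 - 32.8948*z + 19.2952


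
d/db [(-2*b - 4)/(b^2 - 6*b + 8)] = 2*(-b^2 + 6*b + 2*(b - 3)*(b + 2) - 8)/(b^2 - 6*b + 8)^2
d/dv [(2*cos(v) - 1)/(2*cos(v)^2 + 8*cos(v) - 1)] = 2*(-2*cos(v) + cos(2*v) - 2)*sin(v)/(8*cos(v) + cos(2*v))^2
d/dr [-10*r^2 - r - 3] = -20*r - 1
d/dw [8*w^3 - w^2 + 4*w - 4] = 24*w^2 - 2*w + 4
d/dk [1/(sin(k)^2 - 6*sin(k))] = 2*(3 - sin(k))*cos(k)/((sin(k) - 6)^2*sin(k)^2)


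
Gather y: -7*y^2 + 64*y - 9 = -7*y^2 + 64*y - 9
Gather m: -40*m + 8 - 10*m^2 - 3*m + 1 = -10*m^2 - 43*m + 9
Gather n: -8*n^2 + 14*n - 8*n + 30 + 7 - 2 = -8*n^2 + 6*n + 35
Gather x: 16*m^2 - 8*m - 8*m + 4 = 16*m^2 - 16*m + 4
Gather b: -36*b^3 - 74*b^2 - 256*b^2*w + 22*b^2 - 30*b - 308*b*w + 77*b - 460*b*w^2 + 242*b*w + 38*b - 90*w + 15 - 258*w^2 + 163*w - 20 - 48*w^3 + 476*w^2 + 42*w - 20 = -36*b^3 + b^2*(-256*w - 52) + b*(-460*w^2 - 66*w + 85) - 48*w^3 + 218*w^2 + 115*w - 25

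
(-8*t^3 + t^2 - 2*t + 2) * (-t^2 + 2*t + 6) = 8*t^5 - 17*t^4 - 44*t^3 - 8*t + 12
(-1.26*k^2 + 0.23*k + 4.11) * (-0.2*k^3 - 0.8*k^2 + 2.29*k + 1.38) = 0.252*k^5 + 0.962*k^4 - 3.8914*k^3 - 4.5001*k^2 + 9.7293*k + 5.6718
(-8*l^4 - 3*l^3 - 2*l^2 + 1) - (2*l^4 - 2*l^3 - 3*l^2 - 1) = -10*l^4 - l^3 + l^2 + 2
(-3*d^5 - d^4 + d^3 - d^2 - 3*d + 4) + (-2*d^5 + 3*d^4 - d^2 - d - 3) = -5*d^5 + 2*d^4 + d^3 - 2*d^2 - 4*d + 1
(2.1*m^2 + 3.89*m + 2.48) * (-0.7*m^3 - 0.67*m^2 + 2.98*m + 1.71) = -1.47*m^5 - 4.13*m^4 + 1.9157*m^3 + 13.5216*m^2 + 14.0423*m + 4.2408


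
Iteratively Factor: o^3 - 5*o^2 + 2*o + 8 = (o - 2)*(o^2 - 3*o - 4) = (o - 4)*(o - 2)*(o + 1)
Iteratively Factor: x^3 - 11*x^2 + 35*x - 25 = (x - 5)*(x^2 - 6*x + 5) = (x - 5)*(x - 1)*(x - 5)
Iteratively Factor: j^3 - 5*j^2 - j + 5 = (j - 1)*(j^2 - 4*j - 5) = (j - 1)*(j + 1)*(j - 5)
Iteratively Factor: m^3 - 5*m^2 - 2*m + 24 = (m - 4)*(m^2 - m - 6) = (m - 4)*(m + 2)*(m - 3)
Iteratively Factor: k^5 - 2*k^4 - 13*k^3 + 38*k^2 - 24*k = (k + 4)*(k^4 - 6*k^3 + 11*k^2 - 6*k) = (k - 3)*(k + 4)*(k^3 - 3*k^2 + 2*k) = k*(k - 3)*(k + 4)*(k^2 - 3*k + 2) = k*(k - 3)*(k - 2)*(k + 4)*(k - 1)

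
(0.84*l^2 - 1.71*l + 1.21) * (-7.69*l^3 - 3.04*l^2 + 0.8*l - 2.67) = -6.4596*l^5 + 10.5963*l^4 - 3.4345*l^3 - 7.2892*l^2 + 5.5337*l - 3.2307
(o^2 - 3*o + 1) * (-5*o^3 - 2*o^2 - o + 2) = -5*o^5 + 13*o^4 + 3*o^2 - 7*o + 2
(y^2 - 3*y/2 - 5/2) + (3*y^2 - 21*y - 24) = 4*y^2 - 45*y/2 - 53/2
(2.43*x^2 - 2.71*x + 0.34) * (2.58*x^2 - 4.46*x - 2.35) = 6.2694*x^4 - 17.8296*x^3 + 7.2533*x^2 + 4.8521*x - 0.799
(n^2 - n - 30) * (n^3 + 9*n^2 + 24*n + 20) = n^5 + 8*n^4 - 15*n^3 - 274*n^2 - 740*n - 600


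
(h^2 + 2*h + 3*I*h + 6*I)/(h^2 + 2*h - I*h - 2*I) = (h + 3*I)/(h - I)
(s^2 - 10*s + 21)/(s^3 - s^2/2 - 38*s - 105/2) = 2*(s - 3)/(2*s^2 + 13*s + 15)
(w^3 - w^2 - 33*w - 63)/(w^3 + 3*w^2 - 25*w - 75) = (w^2 - 4*w - 21)/(w^2 - 25)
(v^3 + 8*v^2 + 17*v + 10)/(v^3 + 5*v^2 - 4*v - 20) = (v + 1)/(v - 2)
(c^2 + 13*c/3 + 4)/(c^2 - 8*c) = (c^2 + 13*c/3 + 4)/(c*(c - 8))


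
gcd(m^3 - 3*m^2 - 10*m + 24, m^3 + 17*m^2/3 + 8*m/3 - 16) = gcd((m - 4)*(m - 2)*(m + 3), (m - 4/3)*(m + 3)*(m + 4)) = m + 3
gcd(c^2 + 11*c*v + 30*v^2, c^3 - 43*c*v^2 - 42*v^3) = c + 6*v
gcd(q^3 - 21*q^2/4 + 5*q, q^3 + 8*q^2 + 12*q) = q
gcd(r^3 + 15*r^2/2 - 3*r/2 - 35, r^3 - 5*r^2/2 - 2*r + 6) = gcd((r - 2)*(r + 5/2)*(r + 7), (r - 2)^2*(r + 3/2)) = r - 2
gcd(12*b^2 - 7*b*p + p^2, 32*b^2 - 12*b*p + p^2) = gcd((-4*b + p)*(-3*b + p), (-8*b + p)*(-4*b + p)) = -4*b + p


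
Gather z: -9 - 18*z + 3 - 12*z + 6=-30*z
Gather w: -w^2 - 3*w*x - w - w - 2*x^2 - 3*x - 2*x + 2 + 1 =-w^2 + w*(-3*x - 2) - 2*x^2 - 5*x + 3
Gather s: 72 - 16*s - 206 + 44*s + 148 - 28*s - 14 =0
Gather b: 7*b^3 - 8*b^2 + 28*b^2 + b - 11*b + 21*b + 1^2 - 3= 7*b^3 + 20*b^2 + 11*b - 2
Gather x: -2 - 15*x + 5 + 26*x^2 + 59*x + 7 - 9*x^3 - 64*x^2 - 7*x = -9*x^3 - 38*x^2 + 37*x + 10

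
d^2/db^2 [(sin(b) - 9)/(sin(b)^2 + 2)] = (-9*sin(b)^5 + 36*sin(b)^4 - 126*sin(b)^2 - sin(b)/2 - 6*sin(3*b) + sin(5*b)/2 + 36)/(sin(b)^2 + 2)^3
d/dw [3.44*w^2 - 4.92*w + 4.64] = 6.88*w - 4.92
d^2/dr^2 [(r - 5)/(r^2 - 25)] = 2/(r^3 + 15*r^2 + 75*r + 125)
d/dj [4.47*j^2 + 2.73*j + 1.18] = 8.94*j + 2.73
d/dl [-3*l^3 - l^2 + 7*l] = -9*l^2 - 2*l + 7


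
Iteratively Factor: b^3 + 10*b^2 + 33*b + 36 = (b + 4)*(b^2 + 6*b + 9) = (b + 3)*(b + 4)*(b + 3)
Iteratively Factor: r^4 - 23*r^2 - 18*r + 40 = (r + 4)*(r^3 - 4*r^2 - 7*r + 10) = (r - 1)*(r + 4)*(r^2 - 3*r - 10) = (r - 5)*(r - 1)*(r + 4)*(r + 2)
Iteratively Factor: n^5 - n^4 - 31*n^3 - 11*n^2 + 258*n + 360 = (n + 2)*(n^4 - 3*n^3 - 25*n^2 + 39*n + 180) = (n + 2)*(n + 3)*(n^3 - 6*n^2 - 7*n + 60) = (n - 4)*(n + 2)*(n + 3)*(n^2 - 2*n - 15) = (n - 5)*(n - 4)*(n + 2)*(n + 3)*(n + 3)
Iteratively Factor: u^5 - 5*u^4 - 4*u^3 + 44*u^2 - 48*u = (u - 2)*(u^4 - 3*u^3 - 10*u^2 + 24*u) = (u - 2)^2*(u^3 - u^2 - 12*u) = (u - 4)*(u - 2)^2*(u^2 + 3*u) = u*(u - 4)*(u - 2)^2*(u + 3)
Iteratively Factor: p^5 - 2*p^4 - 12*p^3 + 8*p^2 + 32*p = (p + 2)*(p^4 - 4*p^3 - 4*p^2 + 16*p) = p*(p + 2)*(p^3 - 4*p^2 - 4*p + 16) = p*(p + 2)^2*(p^2 - 6*p + 8) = p*(p - 2)*(p + 2)^2*(p - 4)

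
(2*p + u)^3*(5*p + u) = 40*p^4 + 68*p^3*u + 42*p^2*u^2 + 11*p*u^3 + u^4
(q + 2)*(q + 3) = q^2 + 5*q + 6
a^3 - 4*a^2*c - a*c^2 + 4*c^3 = (a - 4*c)*(a - c)*(a + c)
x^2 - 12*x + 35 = (x - 7)*(x - 5)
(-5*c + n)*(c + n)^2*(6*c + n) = -30*c^4 - 59*c^3*n - 27*c^2*n^2 + 3*c*n^3 + n^4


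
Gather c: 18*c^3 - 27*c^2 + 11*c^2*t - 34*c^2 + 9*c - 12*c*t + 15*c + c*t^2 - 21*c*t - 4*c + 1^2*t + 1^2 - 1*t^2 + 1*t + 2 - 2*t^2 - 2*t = 18*c^3 + c^2*(11*t - 61) + c*(t^2 - 33*t + 20) - 3*t^2 + 3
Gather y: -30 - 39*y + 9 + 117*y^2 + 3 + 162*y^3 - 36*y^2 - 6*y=162*y^3 + 81*y^2 - 45*y - 18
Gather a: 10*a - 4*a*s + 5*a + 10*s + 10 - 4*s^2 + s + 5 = a*(15 - 4*s) - 4*s^2 + 11*s + 15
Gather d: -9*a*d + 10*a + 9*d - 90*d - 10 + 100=10*a + d*(-9*a - 81) + 90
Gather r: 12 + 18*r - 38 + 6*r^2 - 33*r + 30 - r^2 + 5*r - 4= 5*r^2 - 10*r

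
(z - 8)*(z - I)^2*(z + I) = z^4 - 8*z^3 - I*z^3 + z^2 + 8*I*z^2 - 8*z - I*z + 8*I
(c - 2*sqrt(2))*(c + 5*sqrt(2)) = c^2 + 3*sqrt(2)*c - 20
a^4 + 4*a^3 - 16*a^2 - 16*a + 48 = (a - 2)^2*(a + 2)*(a + 6)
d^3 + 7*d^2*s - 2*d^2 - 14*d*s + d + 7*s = (d - 1)^2*(d + 7*s)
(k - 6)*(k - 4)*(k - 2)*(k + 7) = k^4 - 5*k^3 - 40*k^2 + 260*k - 336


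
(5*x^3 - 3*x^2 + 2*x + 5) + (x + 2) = 5*x^3 - 3*x^2 + 3*x + 7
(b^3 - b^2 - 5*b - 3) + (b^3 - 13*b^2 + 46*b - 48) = 2*b^3 - 14*b^2 + 41*b - 51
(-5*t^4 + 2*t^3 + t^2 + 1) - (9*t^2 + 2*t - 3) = -5*t^4 + 2*t^3 - 8*t^2 - 2*t + 4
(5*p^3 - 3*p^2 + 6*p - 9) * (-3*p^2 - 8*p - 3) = -15*p^5 - 31*p^4 - 9*p^3 - 12*p^2 + 54*p + 27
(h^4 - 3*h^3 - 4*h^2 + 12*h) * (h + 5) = h^5 + 2*h^4 - 19*h^3 - 8*h^2 + 60*h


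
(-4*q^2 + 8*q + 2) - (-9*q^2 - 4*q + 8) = 5*q^2 + 12*q - 6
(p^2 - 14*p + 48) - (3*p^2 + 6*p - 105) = -2*p^2 - 20*p + 153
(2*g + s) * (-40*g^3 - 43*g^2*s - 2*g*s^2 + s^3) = -80*g^4 - 126*g^3*s - 47*g^2*s^2 + s^4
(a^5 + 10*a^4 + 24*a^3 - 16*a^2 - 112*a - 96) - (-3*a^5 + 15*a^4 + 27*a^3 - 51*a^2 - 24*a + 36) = 4*a^5 - 5*a^4 - 3*a^3 + 35*a^2 - 88*a - 132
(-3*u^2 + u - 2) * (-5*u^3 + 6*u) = 15*u^5 - 5*u^4 - 8*u^3 + 6*u^2 - 12*u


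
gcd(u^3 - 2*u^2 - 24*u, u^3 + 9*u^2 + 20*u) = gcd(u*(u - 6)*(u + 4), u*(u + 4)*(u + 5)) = u^2 + 4*u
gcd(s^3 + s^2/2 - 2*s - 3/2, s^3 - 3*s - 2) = s^2 + 2*s + 1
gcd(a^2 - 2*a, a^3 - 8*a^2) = a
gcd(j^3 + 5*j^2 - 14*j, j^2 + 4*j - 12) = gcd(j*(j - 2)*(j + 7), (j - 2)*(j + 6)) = j - 2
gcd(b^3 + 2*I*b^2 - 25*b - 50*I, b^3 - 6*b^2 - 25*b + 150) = b^2 - 25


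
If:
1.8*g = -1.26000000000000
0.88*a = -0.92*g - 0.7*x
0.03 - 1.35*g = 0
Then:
No Solution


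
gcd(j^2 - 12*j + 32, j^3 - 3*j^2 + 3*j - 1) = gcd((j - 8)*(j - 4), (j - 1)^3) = 1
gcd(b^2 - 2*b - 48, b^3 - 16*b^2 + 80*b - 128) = b - 8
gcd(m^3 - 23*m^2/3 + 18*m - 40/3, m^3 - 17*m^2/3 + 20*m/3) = m^2 - 17*m/3 + 20/3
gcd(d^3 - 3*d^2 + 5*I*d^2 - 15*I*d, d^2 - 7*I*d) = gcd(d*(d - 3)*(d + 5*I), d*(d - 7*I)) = d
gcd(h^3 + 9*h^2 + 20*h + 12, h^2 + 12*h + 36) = h + 6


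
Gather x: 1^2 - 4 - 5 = -8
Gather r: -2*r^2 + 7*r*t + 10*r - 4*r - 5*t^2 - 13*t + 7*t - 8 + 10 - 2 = -2*r^2 + r*(7*t + 6) - 5*t^2 - 6*t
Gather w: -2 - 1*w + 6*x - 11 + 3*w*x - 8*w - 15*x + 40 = w*(3*x - 9) - 9*x + 27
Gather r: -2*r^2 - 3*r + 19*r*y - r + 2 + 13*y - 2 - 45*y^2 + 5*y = -2*r^2 + r*(19*y - 4) - 45*y^2 + 18*y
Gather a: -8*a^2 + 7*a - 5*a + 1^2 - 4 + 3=-8*a^2 + 2*a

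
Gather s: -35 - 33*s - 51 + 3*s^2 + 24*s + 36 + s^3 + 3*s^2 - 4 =s^3 + 6*s^2 - 9*s - 54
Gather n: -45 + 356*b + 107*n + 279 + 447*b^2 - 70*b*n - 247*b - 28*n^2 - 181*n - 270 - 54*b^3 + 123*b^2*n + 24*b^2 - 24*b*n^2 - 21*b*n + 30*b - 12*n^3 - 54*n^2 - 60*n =-54*b^3 + 471*b^2 + 139*b - 12*n^3 + n^2*(-24*b - 82) + n*(123*b^2 - 91*b - 134) - 36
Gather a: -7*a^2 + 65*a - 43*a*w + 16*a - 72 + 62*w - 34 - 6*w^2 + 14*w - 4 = -7*a^2 + a*(81 - 43*w) - 6*w^2 + 76*w - 110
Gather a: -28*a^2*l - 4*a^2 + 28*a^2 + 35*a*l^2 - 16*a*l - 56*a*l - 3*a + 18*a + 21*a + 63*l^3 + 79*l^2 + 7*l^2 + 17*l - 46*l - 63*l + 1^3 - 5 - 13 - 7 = a^2*(24 - 28*l) + a*(35*l^2 - 72*l + 36) + 63*l^3 + 86*l^2 - 92*l - 24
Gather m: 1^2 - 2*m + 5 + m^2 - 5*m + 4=m^2 - 7*m + 10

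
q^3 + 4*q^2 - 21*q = q*(q - 3)*(q + 7)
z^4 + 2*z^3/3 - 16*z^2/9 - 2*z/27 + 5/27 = (z - 1)*(z - 1/3)*(z + 1/3)*(z + 5/3)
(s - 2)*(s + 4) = s^2 + 2*s - 8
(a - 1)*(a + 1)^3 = a^4 + 2*a^3 - 2*a - 1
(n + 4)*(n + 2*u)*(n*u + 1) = n^3*u + 2*n^2*u^2 + 4*n^2*u + n^2 + 8*n*u^2 + 2*n*u + 4*n + 8*u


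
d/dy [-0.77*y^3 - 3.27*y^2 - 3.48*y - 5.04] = -2.31*y^2 - 6.54*y - 3.48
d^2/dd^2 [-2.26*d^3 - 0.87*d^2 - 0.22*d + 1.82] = -13.56*d - 1.74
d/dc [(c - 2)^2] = 2*c - 4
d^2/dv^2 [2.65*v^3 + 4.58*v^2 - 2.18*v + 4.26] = 15.9*v + 9.16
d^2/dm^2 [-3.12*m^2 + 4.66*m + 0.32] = -6.24000000000000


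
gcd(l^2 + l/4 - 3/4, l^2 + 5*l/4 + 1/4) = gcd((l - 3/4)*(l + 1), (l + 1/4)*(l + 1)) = l + 1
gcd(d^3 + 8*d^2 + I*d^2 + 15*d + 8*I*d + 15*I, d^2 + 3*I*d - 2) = d + I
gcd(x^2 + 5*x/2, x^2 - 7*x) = x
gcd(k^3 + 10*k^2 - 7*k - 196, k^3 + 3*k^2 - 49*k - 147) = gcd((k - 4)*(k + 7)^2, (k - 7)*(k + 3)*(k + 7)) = k + 7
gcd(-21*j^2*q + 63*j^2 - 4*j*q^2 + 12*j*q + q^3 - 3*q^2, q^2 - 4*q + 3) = q - 3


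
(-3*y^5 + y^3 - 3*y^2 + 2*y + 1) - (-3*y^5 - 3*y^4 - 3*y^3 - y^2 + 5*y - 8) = 3*y^4 + 4*y^3 - 2*y^2 - 3*y + 9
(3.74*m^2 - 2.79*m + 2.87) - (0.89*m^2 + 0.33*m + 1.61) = 2.85*m^2 - 3.12*m + 1.26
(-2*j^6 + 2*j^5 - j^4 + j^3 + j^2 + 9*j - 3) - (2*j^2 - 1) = -2*j^6 + 2*j^5 - j^4 + j^3 - j^2 + 9*j - 2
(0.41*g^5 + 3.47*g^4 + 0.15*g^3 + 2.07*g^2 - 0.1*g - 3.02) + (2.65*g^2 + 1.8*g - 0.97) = 0.41*g^5 + 3.47*g^4 + 0.15*g^3 + 4.72*g^2 + 1.7*g - 3.99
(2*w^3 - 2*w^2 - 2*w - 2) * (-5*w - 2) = -10*w^4 + 6*w^3 + 14*w^2 + 14*w + 4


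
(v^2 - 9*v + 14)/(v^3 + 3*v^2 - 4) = (v^2 - 9*v + 14)/(v^3 + 3*v^2 - 4)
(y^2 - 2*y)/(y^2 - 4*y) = (y - 2)/(y - 4)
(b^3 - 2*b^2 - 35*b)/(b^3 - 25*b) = (b - 7)/(b - 5)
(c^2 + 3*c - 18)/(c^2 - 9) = (c + 6)/(c + 3)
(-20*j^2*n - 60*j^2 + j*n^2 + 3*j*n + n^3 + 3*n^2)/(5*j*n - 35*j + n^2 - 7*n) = (-4*j*n - 12*j + n^2 + 3*n)/(n - 7)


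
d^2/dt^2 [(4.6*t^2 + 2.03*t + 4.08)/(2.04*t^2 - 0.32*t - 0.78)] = (22.901856*t^3 + 145.793088*t^2 + 3.40027199999999*t + 18.40368)/(8.489664*t^6 - 3.995136*t^5 - 9.111456*t^4 + 3.022336*t^3 + 3.483792*t^2 - 0.584064*t - 0.474552)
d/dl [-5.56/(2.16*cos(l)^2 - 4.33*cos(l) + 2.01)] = (24.0748 - 24.0192*cos(l))*sin(l)/(2.16*cos(l)^2 - 4.33*cos(l) + 2.01)^2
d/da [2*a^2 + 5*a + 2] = 4*a + 5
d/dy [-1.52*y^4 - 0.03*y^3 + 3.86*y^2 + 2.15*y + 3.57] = -6.08*y^3 - 0.09*y^2 + 7.72*y + 2.15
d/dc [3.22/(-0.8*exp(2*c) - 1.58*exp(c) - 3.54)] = (5.152*exp(c) + 5.0876)*exp(c)/(0.8*exp(2*c) + 1.58*exp(c) + 3.54)^2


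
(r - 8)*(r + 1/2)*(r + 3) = r^3 - 9*r^2/2 - 53*r/2 - 12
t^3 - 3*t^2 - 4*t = t*(t - 4)*(t + 1)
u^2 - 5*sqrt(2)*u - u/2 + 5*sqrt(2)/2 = (u - 1/2)*(u - 5*sqrt(2))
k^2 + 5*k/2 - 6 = (k - 3/2)*(k + 4)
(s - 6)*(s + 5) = s^2 - s - 30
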